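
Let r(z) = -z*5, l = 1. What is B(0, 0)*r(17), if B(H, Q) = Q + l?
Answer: -85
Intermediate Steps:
r(z) = -5*z
B(H, Q) = 1 + Q (B(H, Q) = Q + 1 = 1 + Q)
B(0, 0)*r(17) = (1 + 0)*(-5*17) = 1*(-85) = -85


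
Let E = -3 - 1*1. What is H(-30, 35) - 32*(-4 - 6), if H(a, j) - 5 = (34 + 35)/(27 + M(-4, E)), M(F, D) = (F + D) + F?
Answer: 1648/5 ≈ 329.60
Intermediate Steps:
E = -4 (E = -3 - 1 = -4)
M(F, D) = D + 2*F (M(F, D) = (D + F) + F = D + 2*F)
H(a, j) = 48/5 (H(a, j) = 5 + (34 + 35)/(27 + (-4 + 2*(-4))) = 5 + 69/(27 + (-4 - 8)) = 5 + 69/(27 - 12) = 5 + 69/15 = 5 + 69*(1/15) = 5 + 23/5 = 48/5)
H(-30, 35) - 32*(-4 - 6) = 48/5 - 32*(-4 - 6) = 48/5 - 32*(-10) = 48/5 - 1*(-320) = 48/5 + 320 = 1648/5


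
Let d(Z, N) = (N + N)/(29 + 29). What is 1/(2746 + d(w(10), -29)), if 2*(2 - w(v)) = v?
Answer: 1/2745 ≈ 0.00036430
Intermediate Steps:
w(v) = 2 - v/2
d(Z, N) = N/29 (d(Z, N) = (2*N)/58 = (2*N)*(1/58) = N/29)
1/(2746 + d(w(10), -29)) = 1/(2746 + (1/29)*(-29)) = 1/(2746 - 1) = 1/2745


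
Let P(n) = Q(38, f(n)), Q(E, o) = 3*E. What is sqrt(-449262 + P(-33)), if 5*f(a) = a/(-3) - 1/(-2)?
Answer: 2*I*sqrt(112287) ≈ 670.19*I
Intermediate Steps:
f(a) = 1/10 - a/15 (f(a) = (a/(-3) - 1/(-2))/5 = (a*(-1/3) - 1*(-1/2))/5 = (-a/3 + 1/2)/5 = (1/2 - a/3)/5 = 1/10 - a/15)
P(n) = 114 (P(n) = 3*38 = 114)
sqrt(-449262 + P(-33)) = sqrt(-449262 + 114) = sqrt(-449148) = 2*I*sqrt(112287)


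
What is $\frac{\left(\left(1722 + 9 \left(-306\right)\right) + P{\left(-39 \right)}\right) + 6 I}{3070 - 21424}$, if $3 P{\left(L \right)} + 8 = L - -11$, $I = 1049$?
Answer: $- \frac{125}{437} \approx -0.28604$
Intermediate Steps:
$P{\left(L \right)} = 1 + \frac{L}{3}$ ($P{\left(L \right)} = - \frac{8}{3} + \frac{L - -11}{3} = - \frac{8}{3} + \frac{L + 11}{3} = - \frac{8}{3} + \frac{11 + L}{3} = - \frac{8}{3} + \left(\frac{11}{3} + \frac{L}{3}\right) = 1 + \frac{L}{3}$)
$\frac{\left(\left(1722 + 9 \left(-306\right)\right) + P{\left(-39 \right)}\right) + 6 I}{3070 - 21424} = \frac{\left(\left(1722 + 9 \left(-306\right)\right) + \left(1 + \frac{1}{3} \left(-39\right)\right)\right) + 6 \cdot 1049}{3070 - 21424} = \frac{\left(\left(1722 - 2754\right) + \left(1 - 13\right)\right) + 6294}{-18354} = \left(\left(-1032 - 12\right) + 6294\right) \left(- \frac{1}{18354}\right) = \left(-1044 + 6294\right) \left(- \frac{1}{18354}\right) = 5250 \left(- \frac{1}{18354}\right) = - \frac{125}{437}$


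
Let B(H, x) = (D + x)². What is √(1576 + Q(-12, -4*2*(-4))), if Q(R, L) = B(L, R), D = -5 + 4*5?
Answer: √1585 ≈ 39.812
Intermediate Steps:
D = 15 (D = -5 + 20 = 15)
B(H, x) = (15 + x)²
Q(R, L) = (15 + R)²
√(1576 + Q(-12, -4*2*(-4))) = √(1576 + (15 - 12)²) = √(1576 + 3²) = √(1576 + 9) = √1585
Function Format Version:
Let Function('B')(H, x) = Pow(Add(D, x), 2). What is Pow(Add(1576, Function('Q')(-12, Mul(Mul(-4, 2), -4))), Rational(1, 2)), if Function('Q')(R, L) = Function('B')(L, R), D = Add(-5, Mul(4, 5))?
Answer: Pow(1585, Rational(1, 2)) ≈ 39.812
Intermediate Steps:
D = 15 (D = Add(-5, 20) = 15)
Function('B')(H, x) = Pow(Add(15, x), 2)
Function('Q')(R, L) = Pow(Add(15, R), 2)
Pow(Add(1576, Function('Q')(-12, Mul(Mul(-4, 2), -4))), Rational(1, 2)) = Pow(Add(1576, Pow(Add(15, -12), 2)), Rational(1, 2)) = Pow(Add(1576, Pow(3, 2)), Rational(1, 2)) = Pow(Add(1576, 9), Rational(1, 2)) = Pow(1585, Rational(1, 2))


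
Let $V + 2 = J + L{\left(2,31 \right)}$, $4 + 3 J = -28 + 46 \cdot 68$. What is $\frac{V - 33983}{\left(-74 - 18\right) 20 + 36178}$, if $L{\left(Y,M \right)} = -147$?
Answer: $- \frac{16550}{17169} \approx -0.96395$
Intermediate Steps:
$J = 1032$ ($J = - \frac{4}{3} + \frac{-28 + 46 \cdot 68}{3} = - \frac{4}{3} + \frac{-28 + 3128}{3} = - \frac{4}{3} + \frac{1}{3} \cdot 3100 = - \frac{4}{3} + \frac{3100}{3} = 1032$)
$V = 883$ ($V = -2 + \left(1032 - 147\right) = -2 + 885 = 883$)
$\frac{V - 33983}{\left(-74 - 18\right) 20 + 36178} = \frac{883 - 33983}{\left(-74 - 18\right) 20 + 36178} = - \frac{33100}{\left(-92\right) 20 + 36178} = - \frac{33100}{-1840 + 36178} = - \frac{33100}{34338} = \left(-33100\right) \frac{1}{34338} = - \frac{16550}{17169}$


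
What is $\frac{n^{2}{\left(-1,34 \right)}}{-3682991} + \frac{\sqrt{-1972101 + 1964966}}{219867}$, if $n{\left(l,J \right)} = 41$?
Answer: $- \frac{1681}{3682991} + \frac{i \sqrt{7135}}{219867} \approx -0.00045642 + 0.00038418 i$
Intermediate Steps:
$\frac{n^{2}{\left(-1,34 \right)}}{-3682991} + \frac{\sqrt{-1972101 + 1964966}}{219867} = \frac{41^{2}}{-3682991} + \frac{\sqrt{-1972101 + 1964966}}{219867} = 1681 \left(- \frac{1}{3682991}\right) + \sqrt{-7135} \cdot \frac{1}{219867} = - \frac{1681}{3682991} + i \sqrt{7135} \cdot \frac{1}{219867} = - \frac{1681}{3682991} + \frac{i \sqrt{7135}}{219867}$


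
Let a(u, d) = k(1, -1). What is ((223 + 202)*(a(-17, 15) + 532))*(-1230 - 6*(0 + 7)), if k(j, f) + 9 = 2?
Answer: -283815000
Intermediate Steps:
k(j, f) = -7 (k(j, f) = -9 + 2 = -7)
a(u, d) = -7
((223 + 202)*(a(-17, 15) + 532))*(-1230 - 6*(0 + 7)) = ((223 + 202)*(-7 + 532))*(-1230 - 6*(0 + 7)) = (425*525)*(-1230 - 6*7) = 223125*(-1230 - 42) = 223125*(-1272) = -283815000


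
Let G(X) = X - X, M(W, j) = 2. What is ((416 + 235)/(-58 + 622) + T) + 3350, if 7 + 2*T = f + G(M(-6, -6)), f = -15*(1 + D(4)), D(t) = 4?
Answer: 622309/188 ≈ 3310.2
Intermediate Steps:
G(X) = 0
f = -75 (f = -15*(1 + 4) = -15*5 = -75)
T = -41 (T = -7/2 + (-75 + 0)/2 = -7/2 + (½)*(-75) = -7/2 - 75/2 = -41)
((416 + 235)/(-58 + 622) + T) + 3350 = ((416 + 235)/(-58 + 622) - 41) + 3350 = (651/564 - 41) + 3350 = (651*(1/564) - 41) + 3350 = (217/188 - 41) + 3350 = -7491/188 + 3350 = 622309/188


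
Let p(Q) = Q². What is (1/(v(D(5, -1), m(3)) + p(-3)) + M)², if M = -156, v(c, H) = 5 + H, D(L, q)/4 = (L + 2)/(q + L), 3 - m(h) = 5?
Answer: 3500641/144 ≈ 24310.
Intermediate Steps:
m(h) = -2 (m(h) = 3 - 1*5 = 3 - 5 = -2)
D(L, q) = 4*(2 + L)/(L + q) (D(L, q) = 4*((L + 2)/(q + L)) = 4*((2 + L)/(L + q)) = 4*(2 + L)/(L + q))
(1/(v(D(5, -1), m(3)) + p(-3)) + M)² = (1/((5 - 2) + (-3)²) - 156)² = (1/(3 + 9) - 156)² = (1/12 - 156)² = (-1871/12)² = 3500641/144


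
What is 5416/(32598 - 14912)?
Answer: 2708/8843 ≈ 0.30623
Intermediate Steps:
5416/(32598 - 14912) = 5416/17686 = 5416*(1/17686) = 2708/8843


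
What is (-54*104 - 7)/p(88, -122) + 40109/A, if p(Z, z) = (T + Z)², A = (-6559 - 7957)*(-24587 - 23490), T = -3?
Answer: -206522193869/265380232300 ≈ -0.77821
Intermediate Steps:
A = 697885732 (A = -14516*(-48077) = 697885732)
p(Z, z) = (-3 + Z)²
(-54*104 - 7)/p(88, -122) + 40109/A = (-54*104 - 7)/((-3 + 88)²) + 40109/697885732 = (-5616 - 7)/(85²) + 40109*(1/697885732) = -5623/7225 + 2111/36730828 = -206522193869/265380232300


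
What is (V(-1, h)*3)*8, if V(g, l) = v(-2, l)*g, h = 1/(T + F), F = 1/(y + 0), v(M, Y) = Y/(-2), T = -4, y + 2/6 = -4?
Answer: -156/55 ≈ -2.8364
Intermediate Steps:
y = -13/3 (y = -⅓ - 4 = -13/3 ≈ -4.3333)
v(M, Y) = -Y/2 (v(M, Y) = Y*(-½) = -Y/2)
F = -3/13 (F = 1/(-13/3 + 0) = 1/(-13/3) = -3/13 ≈ -0.23077)
h = -13/55 (h = 1/(-4 - 3/13) = 1/(-55/13) = -13/55 ≈ -0.23636)
V(g, l) = -g*l/2 (V(g, l) = (-l/2)*g = -g*l/2)
(V(-1, h)*3)*8 = (-½*(-1)*(-13/55)*3)*8 = -13/110*3*8 = -39/110*8 = -156/55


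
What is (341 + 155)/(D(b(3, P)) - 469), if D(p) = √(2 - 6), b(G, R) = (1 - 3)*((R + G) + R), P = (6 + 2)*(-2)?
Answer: -232624/219965 - 992*I/219965 ≈ -1.0576 - 0.0045098*I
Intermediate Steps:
P = -16 (P = 8*(-2) = -16)
b(G, R) = -4*R - 2*G (b(G, R) = -2*((G + R) + R) = -2*(G + 2*R) = -4*R - 2*G)
D(p) = 2*I (D(p) = √(-4) = 2*I)
(341 + 155)/(D(b(3, P)) - 469) = (341 + 155)/(2*I - 469) = 496/(-469 + 2*I) = 496*((-469 - 2*I)/219965) = 496*(-469 - 2*I)/219965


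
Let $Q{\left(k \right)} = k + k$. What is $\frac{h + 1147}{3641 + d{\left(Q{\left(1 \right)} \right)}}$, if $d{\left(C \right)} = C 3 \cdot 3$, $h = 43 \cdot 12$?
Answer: $\frac{1663}{3659} \approx 0.4545$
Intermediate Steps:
$Q{\left(k \right)} = 2 k$
$h = 516$
$d{\left(C \right)} = 9 C$ ($d{\left(C \right)} = 3 C 3 = 9 C$)
$\frac{h + 1147}{3641 + d{\left(Q{\left(1 \right)} \right)}} = \frac{516 + 1147}{3641 + 9 \cdot 2 \cdot 1} = \frac{1663}{3641 + 9 \cdot 2} = \frac{1663}{3641 + 18} = \frac{1663}{3659}$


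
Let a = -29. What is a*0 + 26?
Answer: 26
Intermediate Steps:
a*0 + 26 = -29*0 + 26 = 0 + 26 = 26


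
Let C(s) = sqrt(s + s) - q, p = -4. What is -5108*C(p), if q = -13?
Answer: -66404 - 10216*I*sqrt(2) ≈ -66404.0 - 14448.0*I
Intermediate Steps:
C(s) = 13 + sqrt(2)*sqrt(s) (C(s) = sqrt(s + s) - 1*(-13) = sqrt(2*s) + 13 = sqrt(2)*sqrt(s) + 13 = 13 + sqrt(2)*sqrt(s))
-5108*C(p) = -5108*(13 + sqrt(2)*sqrt(-4)) = -5108*(13 + sqrt(2)*(2*I)) = -5108*(13 + 2*I*sqrt(2)) = -66404 - 10216*I*sqrt(2)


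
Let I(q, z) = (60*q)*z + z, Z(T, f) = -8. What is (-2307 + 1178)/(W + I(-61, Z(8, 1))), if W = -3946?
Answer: -1129/25326 ≈ -0.044579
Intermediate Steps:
I(q, z) = z + 60*q*z (I(q, z) = 60*q*z + z = z + 60*q*z)
(-2307 + 1178)/(W + I(-61, Z(8, 1))) = (-2307 + 1178)/(-3946 - 8*(1 + 60*(-61))) = -1129/(-3946 - 8*(1 - 3660)) = -1129/(-3946 - 8*(-3659)) = -1129/(-3946 + 29272) = -1129/25326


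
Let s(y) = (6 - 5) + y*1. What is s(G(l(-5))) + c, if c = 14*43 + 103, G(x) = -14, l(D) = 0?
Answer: 692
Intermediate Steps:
s(y) = 1 + y
c = 705 (c = 602 + 103 = 705)
s(G(l(-5))) + c = (1 - 14) + 705 = -13 + 705 = 692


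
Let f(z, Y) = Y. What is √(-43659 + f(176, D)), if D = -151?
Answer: I*√43810 ≈ 209.31*I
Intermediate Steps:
√(-43659 + f(176, D)) = √(-43659 - 151) = √(-43810) = I*√43810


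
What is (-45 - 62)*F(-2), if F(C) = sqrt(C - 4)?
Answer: -107*I*sqrt(6) ≈ -262.1*I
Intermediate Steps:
F(C) = sqrt(-4 + C)
(-45 - 62)*F(-2) = (-45 - 62)*sqrt(-4 - 2) = -107*I*sqrt(6)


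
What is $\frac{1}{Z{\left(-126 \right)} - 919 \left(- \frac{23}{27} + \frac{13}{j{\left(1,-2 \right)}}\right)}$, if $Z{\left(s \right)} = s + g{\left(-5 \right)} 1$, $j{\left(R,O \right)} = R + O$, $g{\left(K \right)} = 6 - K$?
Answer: $\frac{27}{340601} \approx 7.9272 \cdot 10^{-5}$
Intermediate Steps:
$j{\left(R,O \right)} = O + R$
$Z{\left(s \right)} = 11 + s$ ($Z{\left(s \right)} = s + \left(6 - -5\right) 1 = s + \left(6 + 5\right) 1 = s + 11 \cdot 1 = s + 11 = 11 + s$)
$\frac{1}{Z{\left(-126 \right)} - 919 \left(- \frac{23}{27} + \frac{13}{j{\left(1,-2 \right)}}\right)} = \frac{1}{\left(11 - 126\right) - 919 \left(- \frac{23}{27} + \frac{13}{-2 + 1}\right)} = \frac{1}{-115 - 919 \left(\left(-23\right) \frac{1}{27} + \frac{13}{-1}\right)} = \frac{1}{-115 - 919 \left(- \frac{23}{27} + 13 \left(-1\right)\right)} = \frac{1}{-115 - 919 \left(- \frac{23}{27} - 13\right)} = \frac{1}{-115 - 919 \left(- \frac{374}{27}\right)} = \frac{1}{-115 - - \frac{343706}{27}} = \frac{1}{-115 + \frac{343706}{27}} = \frac{1}{\frac{340601}{27}} = \frac{27}{340601}$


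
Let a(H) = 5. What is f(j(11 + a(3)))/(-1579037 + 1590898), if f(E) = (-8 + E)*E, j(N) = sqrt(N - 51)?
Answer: -35/11861 - 8*I*sqrt(35)/11861 ≈ -0.0029508 - 0.0039903*I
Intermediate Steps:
j(N) = sqrt(-51 + N)
f(E) = E*(-8 + E)
f(j(11 + a(3)))/(-1579037 + 1590898) = (sqrt(-51 + (11 + 5))*(-8 + sqrt(-51 + (11 + 5))))/(-1579037 + 1590898) = (sqrt(-51 + 16)*(-8 + sqrt(-51 + 16)))/11861 = (sqrt(-35)*(-8 + sqrt(-35)))*(1/11861) = ((I*sqrt(35))*(-8 + I*sqrt(35)))*(1/11861) = (I*sqrt(35)*(-8 + I*sqrt(35)))*(1/11861) = I*sqrt(35)*(-8 + I*sqrt(35))/11861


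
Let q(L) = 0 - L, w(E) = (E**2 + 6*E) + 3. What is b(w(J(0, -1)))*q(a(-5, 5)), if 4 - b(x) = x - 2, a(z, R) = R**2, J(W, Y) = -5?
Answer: -200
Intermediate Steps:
w(E) = 3 + E**2 + 6*E
q(L) = -L
b(x) = 6 - x (b(x) = 4 - (x - 2) = 4 - (-2 + x) = 4 + (2 - x) = 6 - x)
b(w(J(0, -1)))*q(a(-5, 5)) = (6 - (3 + (-5)**2 + 6*(-5)))*(-1*5**2) = (6 - (3 + 25 - 30))*(-1*25) = (6 - 1*(-2))*(-25) = (6 + 2)*(-25) = 8*(-25) = -200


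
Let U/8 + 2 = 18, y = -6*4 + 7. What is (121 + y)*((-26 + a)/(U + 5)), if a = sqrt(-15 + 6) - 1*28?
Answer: -5616/133 + 312*I/133 ≈ -42.226 + 2.3459*I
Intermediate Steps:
y = -17 (y = -24 + 7 = -17)
U = 128 (U = -16 + 8*18 = -16 + 144 = 128)
a = -28 + 3*I (a = sqrt(-9) - 28 = 3*I - 28 = -28 + 3*I ≈ -28.0 + 3.0*I)
(121 + y)*((-26 + a)/(U + 5)) = (121 - 17)*((-26 + (-28 + 3*I))/(128 + 5)) = 104*((-54 + 3*I)/133) = 104*((-54 + 3*I)*(1/133)) = 104*(-54/133 + 3*I/133) = -5616/133 + 312*I/133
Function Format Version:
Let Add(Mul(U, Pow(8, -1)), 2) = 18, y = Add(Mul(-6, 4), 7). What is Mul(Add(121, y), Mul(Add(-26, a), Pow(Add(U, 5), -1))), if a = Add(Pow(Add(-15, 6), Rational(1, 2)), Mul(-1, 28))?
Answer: Add(Rational(-5616, 133), Mul(Rational(312, 133), I)) ≈ Add(-42.226, Mul(2.3459, I))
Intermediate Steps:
y = -17 (y = Add(-24, 7) = -17)
U = 128 (U = Add(-16, Mul(8, 18)) = Add(-16, 144) = 128)
a = Add(-28, Mul(3, I)) (a = Add(Pow(-9, Rational(1, 2)), -28) = Add(Mul(3, I), -28) = Add(-28, Mul(3, I)) ≈ Add(-28.000, Mul(3.0000, I)))
Mul(Add(121, y), Mul(Add(-26, a), Pow(Add(U, 5), -1))) = Mul(Add(121, -17), Mul(Add(-26, Add(-28, Mul(3, I))), Pow(Add(128, 5), -1))) = Mul(104, Mul(Add(-54, Mul(3, I)), Pow(133, -1))) = Mul(104, Mul(Add(-54, Mul(3, I)), Rational(1, 133))) = Mul(104, Add(Rational(-54, 133), Mul(Rational(3, 133), I))) = Add(Rational(-5616, 133), Mul(Rational(312, 133), I))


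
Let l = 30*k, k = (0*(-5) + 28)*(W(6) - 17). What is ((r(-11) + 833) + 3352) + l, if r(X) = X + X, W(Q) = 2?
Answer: -8437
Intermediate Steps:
r(X) = 2*X
k = -420 (k = (0*(-5) + 28)*(2 - 17) = (0 + 28)*(-15) = 28*(-15) = -420)
l = -12600 (l = 30*(-420) = -12600)
((r(-11) + 833) + 3352) + l = ((2*(-11) + 833) + 3352) - 12600 = ((-22 + 833) + 3352) - 12600 = (811 + 3352) - 12600 = 4163 - 12600 = -8437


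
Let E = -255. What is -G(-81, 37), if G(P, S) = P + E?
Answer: 336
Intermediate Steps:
G(P, S) = -255 + P (G(P, S) = P - 255 = -255 + P)
-G(-81, 37) = -(-255 - 81) = -1*(-336) = 336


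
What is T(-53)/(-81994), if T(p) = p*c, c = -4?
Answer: -106/40997 ≈ -0.0025856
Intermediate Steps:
T(p) = -4*p (T(p) = p*(-4) = -4*p)
T(-53)/(-81994) = -4*(-53)/(-81994) = 212*(-1/81994) = -106/40997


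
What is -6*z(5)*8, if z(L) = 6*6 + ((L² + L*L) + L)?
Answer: -4368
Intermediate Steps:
z(L) = 36 + L + 2*L² (z(L) = 36 + ((L² + L²) + L) = 36 + (2*L² + L) = 36 + (L + 2*L²) = 36 + L + 2*L²)
-6*z(5)*8 = -6*(36 + 5 + 2*5²)*8 = -6*(36 + 5 + 2*25)*8 = -6*(36 + 5 + 50)*8 = -6*91*8 = -546*8 = -4368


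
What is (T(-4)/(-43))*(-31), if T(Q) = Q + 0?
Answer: -124/43 ≈ -2.8837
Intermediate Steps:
T(Q) = Q
(T(-4)/(-43))*(-31) = (-4/(-43))*(-31) = -1/43*(-4)*(-31) = (4/43)*(-31) = -124/43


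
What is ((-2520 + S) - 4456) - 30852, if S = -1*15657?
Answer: -53485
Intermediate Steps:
S = -15657
((-2520 + S) - 4456) - 30852 = ((-2520 - 15657) - 4456) - 30852 = (-18177 - 4456) - 30852 = -22633 - 30852 = -53485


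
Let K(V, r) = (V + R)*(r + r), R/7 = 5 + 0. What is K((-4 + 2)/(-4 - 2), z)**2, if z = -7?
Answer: 2202256/9 ≈ 2.4470e+5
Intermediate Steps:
R = 35 (R = 7*(5 + 0) = 7*5 = 35)
K(V, r) = 2*r*(35 + V) (K(V, r) = (V + 35)*(r + r) = (35 + V)*(2*r) = 2*r*(35 + V))
K((-4 + 2)/(-4 - 2), z)**2 = (2*(-7)*(35 + (-4 + 2)/(-4 - 2)))**2 = (2*(-7)*(35 - 2/(-6)))**2 = (2*(-7)*(35 - 2*(-1/6)))**2 = (2*(-7)*(35 + 1/3))**2 = (2*(-7)*(106/3))**2 = (-1484/3)**2 = 2202256/9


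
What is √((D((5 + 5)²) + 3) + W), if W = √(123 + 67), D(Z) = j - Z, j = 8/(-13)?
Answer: √(-16497 + 169*√190)/13 ≈ 9.1559*I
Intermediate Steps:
j = -8/13 (j = 8*(-1/13) = -8/13 ≈ -0.61539)
D(Z) = -8/13 - Z
W = √190 ≈ 13.784
√((D((5 + 5)²) + 3) + W) = √(((-8/13 - (5 + 5)²) + 3) + √190) = √(((-8/13 - 1*10²) + 3) + √190) = √(((-8/13 - 1*100) + 3) + √190) = √(((-8/13 - 100) + 3) + √190) = √((-1308/13 + 3) + √190) = √(-1269/13 + √190)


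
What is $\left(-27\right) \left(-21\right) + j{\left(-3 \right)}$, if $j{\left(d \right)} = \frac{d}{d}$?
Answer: $568$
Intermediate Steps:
$j{\left(d \right)} = 1$
$\left(-27\right) \left(-21\right) + j{\left(-3 \right)} = \left(-27\right) \left(-21\right) + 1 = 567 + 1 = 568$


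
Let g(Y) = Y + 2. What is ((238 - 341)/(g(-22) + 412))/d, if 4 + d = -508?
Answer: 103/200704 ≈ 0.00051319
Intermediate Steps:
g(Y) = 2 + Y
d = -512 (d = -4 - 508 = -512)
((238 - 341)/(g(-22) + 412))/d = ((238 - 341)/((2 - 22) + 412))/(-512) = -103/(-20 + 412)*(-1/512) = -103/392*(-1/512) = 103/200704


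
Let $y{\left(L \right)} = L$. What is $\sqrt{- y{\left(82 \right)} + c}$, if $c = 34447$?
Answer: $\sqrt{34365} \approx 185.38$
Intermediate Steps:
$\sqrt{- y{\left(82 \right)} + c} = \sqrt{\left(-1\right) 82 + 34447} = \sqrt{-82 + 34447} = \sqrt{34365}$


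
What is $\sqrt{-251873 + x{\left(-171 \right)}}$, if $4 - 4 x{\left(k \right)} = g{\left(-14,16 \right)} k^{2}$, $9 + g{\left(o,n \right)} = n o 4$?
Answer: $\frac{11 \sqrt{210377}}{2} \approx 2522.7$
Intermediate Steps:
$g{\left(o,n \right)} = -9 + 4 n o$ ($g{\left(o,n \right)} = -9 + n o 4 = -9 + 4 n o$)
$x{\left(k \right)} = 1 + \frac{905 k^{2}}{4}$ ($x{\left(k \right)} = 1 - \frac{\left(-9 + 4 \cdot 16 \left(-14\right)\right) k^{2}}{4} = 1 - \frac{\left(-9 - 896\right) k^{2}}{4} = 1 - \frac{\left(-905\right) k^{2}}{4} = 1 + \frac{905 k^{2}}{4}$)
$\sqrt{-251873 + x{\left(-171 \right)}} = \sqrt{-251873 + \left(1 + \frac{905 \left(-171\right)^{2}}{4}\right)} = \sqrt{-251873 + \left(1 + \frac{905}{4} \cdot 29241\right)} = \sqrt{-251873 + \left(1 + \frac{26463105}{4}\right)} = \sqrt{-251873 + \frac{26463109}{4}} = \sqrt{\frac{25455617}{4}} = \frac{11 \sqrt{210377}}{2}$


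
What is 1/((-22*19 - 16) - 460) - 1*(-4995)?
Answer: 4465529/894 ≈ 4995.0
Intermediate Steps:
1/((-22*19 - 16) - 460) - 1*(-4995) = 1/((-418 - 16) - 460) + 4995 = 1/(-434 - 460) + 4995 = 1/(-894) + 4995 = -1/894 + 4995 = 4465529/894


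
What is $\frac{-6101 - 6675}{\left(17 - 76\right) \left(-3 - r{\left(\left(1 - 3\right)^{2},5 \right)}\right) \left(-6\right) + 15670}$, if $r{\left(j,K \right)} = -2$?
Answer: $- \frac{3194}{3829} \approx -0.83416$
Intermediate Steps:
$\frac{-6101 - 6675}{\left(17 - 76\right) \left(-3 - r{\left(\left(1 - 3\right)^{2},5 \right)}\right) \left(-6\right) + 15670} = \frac{-6101 - 6675}{\left(17 - 76\right) \left(-3 - -2\right) \left(-6\right) + 15670} = \frac{-6101 - 6675}{- 59 \left(-3 + 2\right) \left(-6\right) + 15670} = - \frac{12776}{- 59 \left(\left(-1\right) \left(-6\right)\right) + 15670} = - \frac{12776}{\left(-59\right) 6 + 15670} = - \frac{12776}{-354 + 15670} = - \frac{12776}{15316} = \left(-12776\right) \frac{1}{15316} = - \frac{3194}{3829}$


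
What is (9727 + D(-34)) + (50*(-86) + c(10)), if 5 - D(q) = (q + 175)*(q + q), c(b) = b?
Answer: 15030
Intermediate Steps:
D(q) = 5 - 2*q*(175 + q) (D(q) = 5 - (q + 175)*(q + q) = 5 - (175 + q)*2*q = 5 - 2*q*(175 + q))
(9727 + D(-34)) + (50*(-86) + c(10)) = (9727 + (5 - 350*(-34) - 2*(-34)**2)) + (50*(-86) + 10) = (9727 + (5 + 11900 - 2*1156)) + (-4300 + 10) = (9727 + (5 + 11900 - 2312)) - 4290 = (9727 + 9593) - 4290 = 19320 - 4290 = 15030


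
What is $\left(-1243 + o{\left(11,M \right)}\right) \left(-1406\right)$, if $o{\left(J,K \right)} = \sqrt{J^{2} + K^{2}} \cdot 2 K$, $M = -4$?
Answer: $1747658 + 11248 \sqrt{137} \approx 1.8793 \cdot 10^{6}$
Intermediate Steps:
$o{\left(J,K \right)} = 2 K \sqrt{J^{2} + K^{2}}$ ($o{\left(J,K \right)} = 2 \sqrt{J^{2} + K^{2}} K = 2 K \sqrt{J^{2} + K^{2}}$)
$\left(-1243 + o{\left(11,M \right)}\right) \left(-1406\right) = \left(-1243 + 2 \left(-4\right) \sqrt{11^{2} + \left(-4\right)^{2}}\right) \left(-1406\right) = \left(-1243 + 2 \left(-4\right) \sqrt{121 + 16}\right) \left(-1406\right) = \left(-1243 + 2 \left(-4\right) \sqrt{137}\right) \left(-1406\right) = \left(-1243 - 8 \sqrt{137}\right) \left(-1406\right) = 1747658 + 11248 \sqrt{137}$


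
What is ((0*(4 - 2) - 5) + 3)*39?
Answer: -78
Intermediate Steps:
((0*(4 - 2) - 5) + 3)*39 = ((0*2 - 5) + 3)*39 = ((0 - 5) + 3)*39 = (-5 + 3)*39 = -2*39 = -78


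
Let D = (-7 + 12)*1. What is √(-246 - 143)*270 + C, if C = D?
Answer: 5 + 270*I*√389 ≈ 5.0 + 5325.2*I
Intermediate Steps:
D = 5 (D = 5*1 = 5)
C = 5
√(-246 - 143)*270 + C = √(-246 - 143)*270 + 5 = √(-389)*270 + 5 = (I*√389)*270 + 5 = 270*I*√389 + 5 = 5 + 270*I*√389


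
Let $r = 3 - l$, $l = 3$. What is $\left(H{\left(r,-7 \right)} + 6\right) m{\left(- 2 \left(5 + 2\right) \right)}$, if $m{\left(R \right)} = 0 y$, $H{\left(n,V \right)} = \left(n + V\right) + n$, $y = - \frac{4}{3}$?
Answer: $0$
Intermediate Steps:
$y = - \frac{4}{3}$ ($y = \left(-4\right) \frac{1}{3} = - \frac{4}{3} \approx -1.3333$)
$r = 0$ ($r = 3 - 3 = 0$)
$H{\left(n,V \right)} = V + 2 n$ ($H{\left(n,V \right)} = \left(V + n\right) + n = V + 2 n$)
$m{\left(R \right)} = 0$ ($m{\left(R \right)} = 0 \left(- \frac{4}{3}\right) = 0$)
$\left(H{\left(r,-7 \right)} + 6\right) m{\left(- 2 \left(5 + 2\right) \right)} = \left(\left(-7 + 2 \cdot 0\right) + 6\right) 0 = \left(\left(-7 + 0\right) + 6\right) 0 = \left(-7 + 6\right) 0 = \left(-1\right) 0 = 0$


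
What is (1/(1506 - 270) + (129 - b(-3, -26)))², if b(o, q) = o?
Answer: 26618901409/1527696 ≈ 17424.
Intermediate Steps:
(1/(1506 - 270) + (129 - b(-3, -26)))² = (1/(1506 - 270) + (129 - 1*(-3)))² = (1/1236 + (129 + 3))² = (1/1236 + 132)² = (163153/1236)² = 26618901409/1527696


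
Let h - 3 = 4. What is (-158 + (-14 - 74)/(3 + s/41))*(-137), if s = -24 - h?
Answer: 621432/23 ≈ 27019.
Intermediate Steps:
h = 7 (h = 3 + 4 = 7)
s = -31 (s = -24 - 1*7 = -24 - 7 = -31)
(-158 + (-14 - 74)/(3 + s/41))*(-137) = (-158 + (-14 - 74)/(3 - 31/41))*(-137) = (-158 - 88/(3 - 31*1/41))*(-137) = (-158 - 88/(3 - 31/41))*(-137) = (-158 - 88/92/41)*(-137) = (-158 - 88*41/92)*(-137) = (-158 - 902/23)*(-137) = -4536/23*(-137) = 621432/23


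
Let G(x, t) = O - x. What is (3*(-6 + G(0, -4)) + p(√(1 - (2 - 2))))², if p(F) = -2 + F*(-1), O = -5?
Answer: 1296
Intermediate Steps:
G(x, t) = -5 - x
p(F) = -2 - F
(3*(-6 + G(0, -4)) + p(√(1 - (2 - 2))))² = (3*(-6 + (-5 - 1*0)) + (-2 - √(1 - (2 - 2))))² = (3*(-6 + (-5 + 0)) + (-2 - √(1 - 1*0)))² = (3*(-6 - 5) + (-2 - √(1 + 0)))² = (3*(-11) + (-2 - √1))² = (-33 + (-2 - 1*1))² = (-33 + (-2 - 1))² = (-33 - 3)² = (-36)² = 1296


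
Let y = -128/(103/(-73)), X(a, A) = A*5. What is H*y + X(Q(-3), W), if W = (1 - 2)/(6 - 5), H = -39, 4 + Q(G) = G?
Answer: -364931/103 ≈ -3543.0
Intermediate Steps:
Q(G) = -4 + G
W = -1 (W = -1/1 = -1*1 = -1)
X(a, A) = 5*A
y = 9344/103 (y = -128/(103*(-1/73)) = -128/(-103/73) = -128*(-73/103) = 9344/103 ≈ 90.719)
H*y + X(Q(-3), W) = -39*9344/103 + 5*(-1) = -364416/103 - 5 = -364931/103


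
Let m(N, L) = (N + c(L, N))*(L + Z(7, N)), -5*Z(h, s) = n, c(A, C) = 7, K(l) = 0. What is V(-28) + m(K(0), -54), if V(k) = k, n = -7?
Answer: -1981/5 ≈ -396.20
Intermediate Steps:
Z(h, s) = 7/5 (Z(h, s) = -1/5*(-7) = 7/5)
m(N, L) = (7 + N)*(7/5 + L) (m(N, L) = (N + 7)*(L + 7/5) = (7 + N)*(7/5 + L))
V(-28) + m(K(0), -54) = -28 + (49/5 + 7*(-54) + (7/5)*0 - 54*0) = -28 + (49/5 - 378 + 0 + 0) = -28 - 1841/5 = -1981/5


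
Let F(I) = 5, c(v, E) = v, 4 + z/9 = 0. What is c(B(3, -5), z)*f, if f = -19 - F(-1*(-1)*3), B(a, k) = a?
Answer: -72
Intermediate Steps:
z = -36 (z = -36 + 9*0 = -36 + 0 = -36)
f = -24 (f = -19 - 1*5 = -19 - 5 = -24)
c(B(3, -5), z)*f = 3*(-24) = -72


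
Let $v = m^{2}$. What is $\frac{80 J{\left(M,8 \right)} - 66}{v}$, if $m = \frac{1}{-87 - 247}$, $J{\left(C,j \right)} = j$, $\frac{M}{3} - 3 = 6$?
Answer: $64033144$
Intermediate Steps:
$M = 27$ ($M = 9 + 3 \cdot 6 = 9 + 18 = 27$)
$m = - \frac{1}{334}$ ($m = \frac{1}{-334} = - \frac{1}{334} \approx -0.002994$)
$v = \frac{1}{111556}$ ($v = \left(- \frac{1}{334}\right)^{2} = \frac{1}{111556} \approx 8.9641 \cdot 10^{-6}$)
$\frac{80 J{\left(M,8 \right)} - 66}{v} = \left(80 \cdot 8 - 66\right) \frac{1}{\frac{1}{111556}} = \left(640 - 66\right) 111556 = 574 \cdot 111556 = 64033144$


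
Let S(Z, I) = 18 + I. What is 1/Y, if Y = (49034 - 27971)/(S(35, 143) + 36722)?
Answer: 5269/3009 ≈ 1.7511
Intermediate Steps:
Y = 3009/5269 (Y = (49034 - 27971)/((18 + 143) + 36722) = 21063/(161 + 36722) = 21063/36883 = 21063*(1/36883) = 3009/5269 ≈ 0.57108)
1/Y = 1/(3009/5269) = 5269/3009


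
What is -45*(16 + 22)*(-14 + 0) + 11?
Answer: 23951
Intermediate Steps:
-45*(16 + 22)*(-14 + 0) + 11 = -1710*(-14) + 11 = -45*(-532) + 11 = 23940 + 11 = 23951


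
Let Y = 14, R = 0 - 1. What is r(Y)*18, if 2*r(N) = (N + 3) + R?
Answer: 144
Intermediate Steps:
R = -1
r(N) = 1 + N/2 (r(N) = ((N + 3) - 1)/2 = ((3 + N) - 1)/2 = (2 + N)/2 = 1 + N/2)
r(Y)*18 = (1 + (½)*14)*18 = (1 + 7)*18 = 8*18 = 144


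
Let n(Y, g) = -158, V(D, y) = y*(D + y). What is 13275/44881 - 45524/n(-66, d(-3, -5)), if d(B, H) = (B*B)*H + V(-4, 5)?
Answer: 1022630047/3545599 ≈ 288.42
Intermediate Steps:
d(B, H) = 5 + H*B² (d(B, H) = (B*B)*H + 5*(-4 + 5) = B²*H + 5*1 = H*B² + 5 = 5 + H*B²)
13275/44881 - 45524/n(-66, d(-3, -5)) = 13275/44881 - 45524/(-158) = 13275*(1/44881) - 45524*(-1/158) = 13275/44881 + 22762/79 = 1022630047/3545599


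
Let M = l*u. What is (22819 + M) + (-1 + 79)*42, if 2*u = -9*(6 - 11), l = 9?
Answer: 52595/2 ≈ 26298.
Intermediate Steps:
u = 45/2 (u = (-9*(6 - 11))/2 = (-9*(-5))/2 = (1/2)*45 = 45/2 ≈ 22.500)
M = 405/2 (M = 9*(45/2) = 405/2 ≈ 202.50)
(22819 + M) + (-1 + 79)*42 = (22819 + 405/2) + (-1 + 79)*42 = 46043/2 + 78*42 = 46043/2 + 3276 = 52595/2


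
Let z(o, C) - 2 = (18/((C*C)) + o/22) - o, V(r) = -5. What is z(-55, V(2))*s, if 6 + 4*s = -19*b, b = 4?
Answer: -113201/100 ≈ -1132.0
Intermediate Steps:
z(o, C) = 2 + 18/C**2 - 21*o/22 (z(o, C) = 2 + ((18/((C*C)) + o/22) - o) = 2 + ((18/(C**2) + o*(1/22)) - o) = 2 + ((18/C**2 + o/22) - o) = 2 + (18/C**2 - 21*o/22) = 2 + 18/C**2 - 21*o/22)
s = -41/2 (s = -3/2 + (-19*4)/4 = -3/2 + (1/4)*(-76) = -3/2 - 19 = -41/2 ≈ -20.500)
z(-55, V(2))*s = (2 + 18/(-5)**2 - 21/22*(-55))*(-41/2) = (2 + 18*(1/25) + 105/2)*(-41/2) = (2 + 18/25 + 105/2)*(-41/2) = (2761/50)*(-41/2) = -113201/100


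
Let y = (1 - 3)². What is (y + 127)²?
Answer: 17161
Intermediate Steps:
y = 4 (y = (-2)² = 4)
(y + 127)² = (4 + 127)² = 131² = 17161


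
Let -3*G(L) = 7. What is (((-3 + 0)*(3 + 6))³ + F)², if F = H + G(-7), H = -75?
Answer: 3514236961/9 ≈ 3.9047e+8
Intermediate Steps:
G(L) = -7/3 (G(L) = -⅓*7 = -7/3)
F = -232/3 (F = -75 - 7/3 = -232/3 ≈ -77.333)
(((-3 + 0)*(3 + 6))³ + F)² = (((-3 + 0)*(3 + 6))³ - 232/3)² = ((-3*9)³ - 232/3)² = ((-27)³ - 232/3)² = (-19683 - 232/3)² = (-59281/3)² = 3514236961/9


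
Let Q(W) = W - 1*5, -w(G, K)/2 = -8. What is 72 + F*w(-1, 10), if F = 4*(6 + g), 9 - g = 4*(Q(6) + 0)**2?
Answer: 776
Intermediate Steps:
w(G, K) = 16 (w(G, K) = -2*(-8) = 16)
Q(W) = -5 + W (Q(W) = W - 5 = -5 + W)
g = 5 (g = 9 - 4*((-5 + 6) + 0)**2 = 9 - 4*(1 + 0)**2 = 9 - 4*1**2 = 9 - 4 = 5)
F = 44 (F = 4*(6 + 5) = 4*11 = 44)
72 + F*w(-1, 10) = 72 + 44*16 = 72 + 704 = 776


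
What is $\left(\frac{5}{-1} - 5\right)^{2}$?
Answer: $100$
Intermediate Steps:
$\left(\frac{5}{-1} - 5\right)^{2} = \left(5 \left(-1\right) - 5\right)^{2} = \left(-5 - 5\right)^{2} = \left(-10\right)^{2} = 100$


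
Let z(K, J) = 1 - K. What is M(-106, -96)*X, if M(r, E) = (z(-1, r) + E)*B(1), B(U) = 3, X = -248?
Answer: 69936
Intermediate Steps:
M(r, E) = 6 + 3*E (M(r, E) = ((1 - 1*(-1)) + E)*3 = ((1 + 1) + E)*3 = (2 + E)*3 = 6 + 3*E)
M(-106, -96)*X = (6 + 3*(-96))*(-248) = (6 - 288)*(-248) = -282*(-248) = 69936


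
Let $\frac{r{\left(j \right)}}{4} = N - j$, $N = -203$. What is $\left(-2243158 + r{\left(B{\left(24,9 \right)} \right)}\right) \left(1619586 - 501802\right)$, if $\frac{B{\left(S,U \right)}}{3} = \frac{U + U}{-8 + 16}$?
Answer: $-2508303942648$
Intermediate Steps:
$B{\left(S,U \right)} = \frac{3 U}{4}$ ($B{\left(S,U \right)} = 3 \frac{U + U}{-8 + 16} = 3 \frac{2 U}{8} = 3 \cdot 2 U \frac{1}{8} = 3 \frac{U}{4} = \frac{3 U}{4}$)
$r{\left(j \right)} = -812 - 4 j$ ($r{\left(j \right)} = 4 \left(-203 - j\right) = -812 - 4 j$)
$\left(-2243158 + r{\left(B{\left(24,9 \right)} \right)}\right) \left(1619586 - 501802\right) = \left(-2243158 - \left(812 + 4 \cdot \frac{3}{4} \cdot 9\right)\right) \left(1619586 - 501802\right) = \left(-2243158 - 839\right) 1117784 = \left(-2243997\right) 1117784 = -2508303942648$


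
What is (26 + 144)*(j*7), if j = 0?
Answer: 0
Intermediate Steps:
(26 + 144)*(j*7) = (26 + 144)*(0*7) = 170*0 = 0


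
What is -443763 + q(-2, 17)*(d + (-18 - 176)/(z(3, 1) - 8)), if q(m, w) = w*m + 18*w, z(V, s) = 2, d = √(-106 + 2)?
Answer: -1304905/3 + 544*I*√26 ≈ -4.3497e+5 + 2773.9*I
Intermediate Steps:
d = 2*I*√26 (d = √(-104) = 2*I*√26 ≈ 10.198*I)
q(m, w) = 18*w + m*w (q(m, w) = m*w + 18*w = 18*w + m*w)
-443763 + q(-2, 17)*(d + (-18 - 176)/(z(3, 1) - 8)) = -443763 + (17*(18 - 2))*(2*I*√26 + (-18 - 176)/(2 - 8)) = -443763 + (17*16)*(2*I*√26 - 194/(-6)) = -443763 + 272*(2*I*√26 - 194*(-⅙)) = -443763 + 272*(2*I*√26 + 97/3) = -443763 + 272*(97/3 + 2*I*√26) = -443763 + (26384/3 + 544*I*√26) = -1304905/3 + 544*I*√26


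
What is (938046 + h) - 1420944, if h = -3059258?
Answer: -3542156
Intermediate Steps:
(938046 + h) - 1420944 = (938046 - 3059258) - 1420944 = -2121212 - 1420944 = -3542156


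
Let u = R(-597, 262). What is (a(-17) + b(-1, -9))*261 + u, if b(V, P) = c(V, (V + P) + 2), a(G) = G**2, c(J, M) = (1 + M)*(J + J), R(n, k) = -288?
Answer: 78795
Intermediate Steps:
u = -288
c(J, M) = 2*J*(1 + M) (c(J, M) = (1 + M)*(2*J) = 2*J*(1 + M))
b(V, P) = 2*V*(3 + P + V) (b(V, P) = 2*V*(1 + ((V + P) + 2)) = 2*V*(1 + ((P + V) + 2)) = 2*V*(1 + (2 + P + V)) = 2*V*(3 + P + V))
(a(-17) + b(-1, -9))*261 + u = ((-17)**2 + 2*(-1)*(3 - 9 - 1))*261 - 288 = (289 + 2*(-1)*(-7))*261 - 288 = (289 + 14)*261 - 288 = 303*261 - 288 = 79083 - 288 = 78795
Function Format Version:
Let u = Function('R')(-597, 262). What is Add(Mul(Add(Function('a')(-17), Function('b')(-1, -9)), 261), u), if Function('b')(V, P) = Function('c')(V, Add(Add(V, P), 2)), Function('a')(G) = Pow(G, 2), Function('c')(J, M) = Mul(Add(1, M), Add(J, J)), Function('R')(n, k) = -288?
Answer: 78795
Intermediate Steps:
u = -288
Function('c')(J, M) = Mul(2, J, Add(1, M)) (Function('c')(J, M) = Mul(Add(1, M), Mul(2, J)) = Mul(2, J, Add(1, M)))
Function('b')(V, P) = Mul(2, V, Add(3, P, V)) (Function('b')(V, P) = Mul(2, V, Add(1, Add(Add(V, P), 2))) = Mul(2, V, Add(1, Add(Add(P, V), 2))) = Mul(2, V, Add(1, Add(2, P, V))) = Mul(2, V, Add(3, P, V)))
Add(Mul(Add(Function('a')(-17), Function('b')(-1, -9)), 261), u) = Add(Mul(Add(Pow(-17, 2), Mul(2, -1, Add(3, -9, -1))), 261), -288) = Add(Mul(Add(289, Mul(2, -1, -7)), 261), -288) = Add(Mul(Add(289, 14), 261), -288) = Add(Mul(303, 261), -288) = Add(79083, -288) = 78795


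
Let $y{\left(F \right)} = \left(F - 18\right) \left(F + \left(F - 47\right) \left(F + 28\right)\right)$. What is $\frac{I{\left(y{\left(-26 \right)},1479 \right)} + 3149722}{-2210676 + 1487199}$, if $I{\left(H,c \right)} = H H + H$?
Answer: $- \frac{60431914}{723477} \approx -83.53$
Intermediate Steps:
$y{\left(F \right)} = \left(-18 + F\right) \left(F + \left(-47 + F\right) \left(28 + F\right)\right)$
$I{\left(H,c \right)} = H + H^{2}$ ($I{\left(H,c \right)} = H^{2} + H = H + H^{2}$)
$\frac{I{\left(y{\left(-26 \right)},1479 \right)} + 3149722}{-2210676 + 1487199} = \frac{\left(23688 + \left(-26\right)^{3} - -25792 - 36 \left(-26\right)^{2}\right) \left(1 + \left(23688 + \left(-26\right)^{3} - -25792 - 36 \left(-26\right)^{2}\right)\right) + 3149722}{-2210676 + 1487199} = \frac{\left(23688 - 17576 + 25792 - 24336\right) \left(1 + \left(23688 - 17576 + 25792 - 24336\right)\right) + 3149722}{-723477} = \left(\left(23688 - 17576 + 25792 - 24336\right) \left(1 + \left(23688 - 17576 + 25792 - 24336\right)\right) + 3149722\right) \left(- \frac{1}{723477}\right) = \left(7568 \left(1 + 7568\right) + 3149722\right) \left(- \frac{1}{723477}\right) = \left(7568 \cdot 7569 + 3149722\right) \left(- \frac{1}{723477}\right) = \left(57282192 + 3149722\right) \left(- \frac{1}{723477}\right) = 60431914 \left(- \frac{1}{723477}\right) = - \frac{60431914}{723477}$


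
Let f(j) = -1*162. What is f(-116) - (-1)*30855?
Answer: 30693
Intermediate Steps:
f(j) = -162
f(-116) - (-1)*30855 = -162 - (-1)*30855 = -162 - 1*(-30855) = -162 + 30855 = 30693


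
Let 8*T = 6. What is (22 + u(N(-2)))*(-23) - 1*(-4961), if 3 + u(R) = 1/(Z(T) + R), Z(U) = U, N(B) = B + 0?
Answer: 22712/5 ≈ 4542.4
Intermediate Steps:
T = 3/4 (T = (1/8)*6 = 3/4 ≈ 0.75000)
N(B) = B
u(R) = -3 + 1/(3/4 + R)
(22 + u(N(-2)))*(-23) - 1*(-4961) = (22 + (-5 - 12*(-2))/(3 + 4*(-2)))*(-23) - 1*(-4961) = (22 + (-5 + 24)/(3 - 8))*(-23) + 4961 = (22 + 19/(-5))*(-23) + 4961 = (22 - 1/5*19)*(-23) + 4961 = (22 - 19/5)*(-23) + 4961 = (91/5)*(-23) + 4961 = -2093/5 + 4961 = 22712/5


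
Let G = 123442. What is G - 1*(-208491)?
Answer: 331933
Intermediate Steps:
G - 1*(-208491) = 123442 - 1*(-208491) = 123442 + 208491 = 331933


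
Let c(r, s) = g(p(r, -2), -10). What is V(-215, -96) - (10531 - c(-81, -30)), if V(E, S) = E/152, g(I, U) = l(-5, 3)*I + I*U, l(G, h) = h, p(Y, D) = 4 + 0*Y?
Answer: -1605183/152 ≈ -10560.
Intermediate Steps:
p(Y, D) = 4 (p(Y, D) = 4 + 0 = 4)
g(I, U) = 3*I + I*U
c(r, s) = -28 (c(r, s) = 4*(3 - 10) = 4*(-7) = -28)
V(E, S) = E/152 (V(E, S) = E*(1/152) = E/152)
V(-215, -96) - (10531 - c(-81, -30)) = (1/152)*(-215) - (10531 - 1*(-28)) = -215/152 - (10531 + 28) = -215/152 - 1*10559 = -215/152 - 10559 = -1605183/152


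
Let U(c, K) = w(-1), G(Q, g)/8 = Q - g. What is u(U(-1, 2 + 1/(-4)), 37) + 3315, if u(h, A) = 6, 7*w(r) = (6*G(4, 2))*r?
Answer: 3321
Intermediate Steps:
G(Q, g) = -8*g + 8*Q (G(Q, g) = 8*(Q - g) = -8*g + 8*Q)
w(r) = 96*r/7 (w(r) = ((6*(-8*2 + 8*4))*r)/7 = ((6*(-16 + 32))*r)/7 = ((6*16)*r)/7 = (96*r)/7 = 96*r/7)
U(c, K) = -96/7 (U(c, K) = (96/7)*(-1) = -96/7)
u(U(-1, 2 + 1/(-4)), 37) + 3315 = 6 + 3315 = 3321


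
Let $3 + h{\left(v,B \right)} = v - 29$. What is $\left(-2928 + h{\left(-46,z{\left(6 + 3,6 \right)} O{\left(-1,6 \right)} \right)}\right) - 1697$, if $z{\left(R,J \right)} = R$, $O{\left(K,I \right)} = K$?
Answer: $-4703$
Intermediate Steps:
$h{\left(v,B \right)} = -32 + v$ ($h{\left(v,B \right)} = -3 + \left(v - 29\right) = -3 + \left(-29 + v\right) = -32 + v$)
$\left(-2928 + h{\left(-46,z{\left(6 + 3,6 \right)} O{\left(-1,6 \right)} \right)}\right) - 1697 = \left(-2928 - 78\right) - 1697 = -3006 - 1697 = -4703$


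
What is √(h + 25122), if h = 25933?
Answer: √51055 ≈ 225.95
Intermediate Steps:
√(h + 25122) = √(25933 + 25122) = √51055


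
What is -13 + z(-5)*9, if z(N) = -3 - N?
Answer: 5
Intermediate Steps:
-13 + z(-5)*9 = -13 + (-3 - 1*(-5))*9 = -13 + (-3 + 5)*9 = -13 + 2*9 = -13 + 18 = 5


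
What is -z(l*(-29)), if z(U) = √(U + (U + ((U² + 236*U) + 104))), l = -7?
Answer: -√89627 ≈ -299.38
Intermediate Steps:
z(U) = √(104 + U² + 238*U) (z(U) = √(U + (U + (104 + U² + 236*U))) = √(U + (104 + U² + 237*U)) = √(104 + U² + 238*U))
-z(l*(-29)) = -√(104 + (-7*(-29))² + 238*(-7*(-29))) = -√(104 + 203² + 238*203) = -√(104 + 41209 + 48314) = -√89627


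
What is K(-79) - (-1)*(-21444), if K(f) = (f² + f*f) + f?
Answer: -9041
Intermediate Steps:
K(f) = f + 2*f² (K(f) = (f² + f²) + f = 2*f² + f = f + 2*f²)
K(-79) - (-1)*(-21444) = -79*(1 + 2*(-79)) - (-1)*(-21444) = -79*(1 - 158) - 1*21444 = -79*(-157) - 21444 = 12403 - 21444 = -9041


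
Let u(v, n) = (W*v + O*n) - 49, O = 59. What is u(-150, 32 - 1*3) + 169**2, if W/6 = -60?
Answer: 84223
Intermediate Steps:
W = -360 (W = 6*(-60) = -360)
u(v, n) = -49 - 360*v + 59*n (u(v, n) = (-360*v + 59*n) - 49 = -49 - 360*v + 59*n)
u(-150, 32 - 1*3) + 169**2 = (-49 - 360*(-150) + 59*(32 - 1*3)) + 169**2 = (-49 + 54000 + 59*(32 - 3)) + 28561 = (-49 + 54000 + 59*29) + 28561 = (-49 + 54000 + 1711) + 28561 = 55662 + 28561 = 84223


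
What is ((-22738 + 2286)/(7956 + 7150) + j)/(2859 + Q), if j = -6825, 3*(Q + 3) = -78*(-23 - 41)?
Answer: -51559451/34139560 ≈ -1.5103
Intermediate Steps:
Q = 1661 (Q = -3 + (-78*(-23 - 41))/3 = -3 + (-78*(-64))/3 = -3 + (⅓)*4992 = -3 + 1664 = 1661)
((-22738 + 2286)/(7956 + 7150) + j)/(2859 + Q) = ((-22738 + 2286)/(7956 + 7150) - 6825)/(2859 + 1661) = (-20452/15106 - 6825)/4520 = (-20452*1/15106 - 6825)*(1/4520) = (-10226/7553 - 6825)*(1/4520) = -51559451/7553*1/4520 = -51559451/34139560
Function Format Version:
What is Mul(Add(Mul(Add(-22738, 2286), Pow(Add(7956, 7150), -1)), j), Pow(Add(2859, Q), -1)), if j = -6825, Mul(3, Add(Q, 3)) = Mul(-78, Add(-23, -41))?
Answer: Rational(-51559451, 34139560) ≈ -1.5103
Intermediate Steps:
Q = 1661 (Q = Add(-3, Mul(Rational(1, 3), Mul(-78, Add(-23, -41)))) = Add(-3, Mul(Rational(1, 3), Mul(-78, -64))) = Add(-3, Mul(Rational(1, 3), 4992)) = Add(-3, 1664) = 1661)
Mul(Add(Mul(Add(-22738, 2286), Pow(Add(7956, 7150), -1)), j), Pow(Add(2859, Q), -1)) = Mul(Add(Mul(Add(-22738, 2286), Pow(Add(7956, 7150), -1)), -6825), Pow(Add(2859, 1661), -1)) = Mul(Add(Mul(-20452, Pow(15106, -1)), -6825), Pow(4520, -1)) = Mul(Add(Mul(-20452, Rational(1, 15106)), -6825), Rational(1, 4520)) = Mul(Add(Rational(-10226, 7553), -6825), Rational(1, 4520)) = Mul(Rational(-51559451, 7553), Rational(1, 4520)) = Rational(-51559451, 34139560)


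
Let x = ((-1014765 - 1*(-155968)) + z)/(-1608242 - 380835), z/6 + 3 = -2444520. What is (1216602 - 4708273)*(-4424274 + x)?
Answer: 30727424535220701373/1989077 ≈ 1.5448e+13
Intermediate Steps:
z = -14667138 (z = -18 + 6*(-2444520) = -18 - 14667120 = -14667138)
x = 15525935/1989077 (x = ((-1014765 - 1*(-155968)) - 14667138)/(-1608242 - 380835) = ((-1014765 + 155968) - 14667138)/(-1989077) = (-858797 - 14667138)*(-1/1989077) = -15525935*(-1/1989077) = 15525935/1989077 ≈ 7.8056)
(1216602 - 4708273)*(-4424274 + x) = (1216602 - 4708273)*(-4424274 + 15525935/1989077) = -3491671*(-8800206129163/1989077) = 30727424535220701373/1989077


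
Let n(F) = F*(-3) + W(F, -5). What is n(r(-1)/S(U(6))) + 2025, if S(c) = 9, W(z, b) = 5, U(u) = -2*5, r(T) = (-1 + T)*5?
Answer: 6100/3 ≈ 2033.3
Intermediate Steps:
r(T) = -5 + 5*T
U(u) = -10
n(F) = 5 - 3*F (n(F) = F*(-3) + 5 = -3*F + 5 = 5 - 3*F)
n(r(-1)/S(U(6))) + 2025 = (5 - 3*(-5 + 5*(-1))/9) + 2025 = (5 - 3*(-5 - 5)/9) + 2025 = (5 - (-30)/9) + 2025 = (5 - 3*(-10/9)) + 2025 = (5 + 10/3) + 2025 = 25/3 + 2025 = 6100/3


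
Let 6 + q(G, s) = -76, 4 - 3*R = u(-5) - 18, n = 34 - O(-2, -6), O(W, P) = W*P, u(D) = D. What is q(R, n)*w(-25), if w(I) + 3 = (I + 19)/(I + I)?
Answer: 5904/25 ≈ 236.16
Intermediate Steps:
w(I) = -3 + (19 + I)/(2*I) (w(I) = -3 + (I + 19)/(I + I) = -3 + (19 + I)/((2*I)) = -3 + (19 + I)*(1/(2*I)) = -3 + (19 + I)/(2*I))
O(W, P) = P*W
n = 22 (n = 34 - (-6)*(-2) = 34 - 1*12 = 34 - 12 = 22)
R = 9 (R = 4/3 - (-5 - 18)/3 = 4/3 - 1/3*(-23) = 4/3 + 23/3 = 9)
q(G, s) = -82 (q(G, s) = -6 - 76 = -82)
q(R, n)*w(-25) = -41*(19 - 5*(-25))/(-25) = -41*(-1)*(19 + 125)/25 = -41*(-1)*144/25 = -82*(-72/25) = 5904/25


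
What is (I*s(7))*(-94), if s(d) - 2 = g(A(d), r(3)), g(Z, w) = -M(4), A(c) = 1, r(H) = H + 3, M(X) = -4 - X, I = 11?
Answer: -10340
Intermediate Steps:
r(H) = 3 + H
g(Z, w) = 8 (g(Z, w) = -(-4 - 1*4) = -(-4 - 4) = -1*(-8) = 8)
s(d) = 10 (s(d) = 2 + 8 = 10)
(I*s(7))*(-94) = (11*10)*(-94) = 110*(-94) = -10340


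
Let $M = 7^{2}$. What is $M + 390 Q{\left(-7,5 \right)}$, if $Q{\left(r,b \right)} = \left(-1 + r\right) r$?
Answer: $21889$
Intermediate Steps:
$Q{\left(r,b \right)} = r \left(-1 + r\right)$
$M = 49$
$M + 390 Q{\left(-7,5 \right)} = 49 + 390 \left(- 7 \left(-1 - 7\right)\right) = 49 + 390 \left(\left(-7\right) \left(-8\right)\right) = 49 + 390 \cdot 56 = 49 + 21840 = 21889$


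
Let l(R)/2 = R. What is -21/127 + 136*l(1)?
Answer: 34523/127 ≈ 271.83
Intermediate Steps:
l(R) = 2*R
-21/127 + 136*l(1) = -21/127 + 136*(2*1) = -21*1/127 + 136*2 = -21/127 + 272 = 34523/127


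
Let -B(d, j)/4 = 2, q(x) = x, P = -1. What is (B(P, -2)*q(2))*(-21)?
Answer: 336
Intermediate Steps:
B(d, j) = -8 (B(d, j) = -4*2 = -8)
(B(P, -2)*q(2))*(-21) = -8*2*(-21) = -16*(-21) = 336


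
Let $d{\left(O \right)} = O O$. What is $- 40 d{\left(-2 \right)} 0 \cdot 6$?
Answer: $0$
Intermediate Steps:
$d{\left(O \right)} = O^{2}$
$- 40 d{\left(-2 \right)} 0 \cdot 6 = - 40 \left(-2\right)^{2} \cdot 0 \cdot 6 = \left(-40\right) 4 \cdot 0 = \left(-160\right) 0 = 0$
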